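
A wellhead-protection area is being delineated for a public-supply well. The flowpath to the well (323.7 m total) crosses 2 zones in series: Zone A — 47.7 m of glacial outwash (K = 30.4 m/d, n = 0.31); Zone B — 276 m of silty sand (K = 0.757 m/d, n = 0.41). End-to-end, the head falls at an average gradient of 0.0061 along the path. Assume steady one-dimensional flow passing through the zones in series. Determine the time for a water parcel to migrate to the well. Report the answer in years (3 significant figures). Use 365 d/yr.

65.0 years

Steady 1-D flow in series ⇒ the Darcy flux q is identical in every zone and the zone head losses add (resistances L/K in series).
Σ(L/K) = 47.7/30.4 + 276/0.757 = 1.569 + 364.6 = 366.2 d
K_eq = L_total / Σ(L/K) = 323.7 / 366.2 = 0.8840 m/d
q = K_eq · i = 0.8840 × 0.0061 = 0.005393 m/d (same in every zone)
Zone A: v = q/n = 0.005393/0.31 = 0.01740 m/d → t_A = 47.7/0.01740 = 2742 d
Zone B: v = q/n = 0.005393/0.41 = 0.01315 m/d → t_B = 276/0.01315 = 20980 d
Total t = 2742 + 20980 = 23730 d
   = 23730 / 365 = 65.0 yr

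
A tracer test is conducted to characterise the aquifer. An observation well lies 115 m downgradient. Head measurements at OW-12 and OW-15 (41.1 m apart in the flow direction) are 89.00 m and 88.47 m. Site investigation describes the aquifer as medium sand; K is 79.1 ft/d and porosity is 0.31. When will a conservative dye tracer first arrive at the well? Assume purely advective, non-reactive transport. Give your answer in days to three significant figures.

115 days

Hydraulic gradient i = (89.00 − 88.47) / 41.1 = 0.53 / 41.1 = 0.01290
K = 79.1 ft/d × 0.3048 = 24.11 m/d
Specific discharge q = 24.11 × 0.01290 = 0.3109 m/d
v = Ki/n = 24.11·0.01290/0.31 = 1.003 m/d
t = L / v = 115 / 1.003 = 114.7 d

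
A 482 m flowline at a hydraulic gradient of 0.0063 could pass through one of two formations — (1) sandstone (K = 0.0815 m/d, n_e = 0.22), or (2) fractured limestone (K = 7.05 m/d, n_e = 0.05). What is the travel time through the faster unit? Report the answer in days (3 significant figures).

Unit 1 (sandstone): v = 0.0815×0.0063/0.22 = 0.002334 m/d, t = 482/0.002334 = 206500 d
Unit 2 (fractured limestone): v = 7.05×0.0063/0.05 = 0.8883 m/d, t = 482/0.8883 = 542.6 d
Faster unit: t = 543 d

543 days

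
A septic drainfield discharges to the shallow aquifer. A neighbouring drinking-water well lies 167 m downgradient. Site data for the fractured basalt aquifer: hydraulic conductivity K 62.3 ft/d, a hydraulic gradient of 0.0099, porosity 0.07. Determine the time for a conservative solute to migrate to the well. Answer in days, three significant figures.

62.2 days

K = 62.3 ft/d × 0.3048 = 18.99 m/d
Specific discharge q = 18.99 × 0.0099 = 0.1880 m/d
Average linear velocity = 0.1880 / 0.07 = 2.686 m/d
t = L / v = 167 / 2.686 = 62.18 d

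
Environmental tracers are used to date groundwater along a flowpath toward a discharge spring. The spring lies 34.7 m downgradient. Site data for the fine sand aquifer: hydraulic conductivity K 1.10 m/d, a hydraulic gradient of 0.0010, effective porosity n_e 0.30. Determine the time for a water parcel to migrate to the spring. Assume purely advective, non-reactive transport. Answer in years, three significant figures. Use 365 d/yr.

25.9 years

Darcy flux q = K·i = 1.10 × 0.0010 = 0.001100 m/d
Average linear velocity = 0.001100 / 0.30 = 0.003667 m/d
t = L / v = 34.7 / 0.003667 = 9464 d
   = 9464 / 365 = 25.9 yr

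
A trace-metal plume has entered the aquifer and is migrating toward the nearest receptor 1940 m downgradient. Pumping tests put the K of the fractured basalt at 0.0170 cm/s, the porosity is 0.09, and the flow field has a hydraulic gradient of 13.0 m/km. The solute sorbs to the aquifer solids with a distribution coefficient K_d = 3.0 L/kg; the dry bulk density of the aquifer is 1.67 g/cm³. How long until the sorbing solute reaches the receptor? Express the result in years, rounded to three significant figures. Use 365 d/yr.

142 years

K = 0.0170 cm/s × 864 = 14.69 m/d
q = Ki = 14.69 × 0.013 = 0.1909 m/d
v = Ki/n = 14.69·0.013/0.09 = 2.122 m/d
Retardation R = 1 + ρ_b·K_d/n = 1 + 1.67×3.0/0.09 = 56.67
Contaminant velocity v_c = v/R = 2.122/56.67 = 0.03744 m/d
t = L/v_c = 1940/0.03744 = 51820 d
   = 51820/365 = 142 yr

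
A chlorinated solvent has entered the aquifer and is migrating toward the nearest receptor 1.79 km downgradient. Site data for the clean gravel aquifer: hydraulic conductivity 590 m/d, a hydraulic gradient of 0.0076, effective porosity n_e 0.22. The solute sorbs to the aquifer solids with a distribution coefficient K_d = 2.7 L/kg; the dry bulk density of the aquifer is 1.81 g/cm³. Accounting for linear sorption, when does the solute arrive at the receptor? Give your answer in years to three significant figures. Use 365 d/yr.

5.59 years

Darcy flux q = K·i = 590 × 0.0076 = 4.484 m/d
Average linear velocity = 4.484 / 0.22 = 20.38 m/d
Retardation R = 1 + ρ_b·K_d/n = 1 + 1.81×2.7/0.22 = 23.21
Contaminant velocity v_c = v/R = 20.38/23.21 = 0.8780 m/d
L = 1.79 km = 1790 m
t = L/v_c = 1790/0.8780 = 2039 d
   = 2039/365 = 5.59 yr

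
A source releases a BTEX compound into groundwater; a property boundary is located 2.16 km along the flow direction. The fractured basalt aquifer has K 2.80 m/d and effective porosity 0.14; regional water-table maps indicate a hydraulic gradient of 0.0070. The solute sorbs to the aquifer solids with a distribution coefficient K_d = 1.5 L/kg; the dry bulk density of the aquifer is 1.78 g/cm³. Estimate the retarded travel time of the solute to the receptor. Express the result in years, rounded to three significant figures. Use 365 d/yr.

q = Ki = 2.80 × 0.0070 = 0.01960 m/d
Average linear velocity = 0.01960 / 0.14 = 0.1400 m/d
Retardation R = 1 + ρ_b·K_d/n = 1 + 1.78×1.5/0.14 = 20.07
Contaminant velocity v_c = v/R = 0.1400/20.07 = 0.006975 m/d
L = 2.16 km = 2160 m
t = L/v_c = 2160/0.006975 = 309700 d
   = 309700/365 = 848 yr

848 years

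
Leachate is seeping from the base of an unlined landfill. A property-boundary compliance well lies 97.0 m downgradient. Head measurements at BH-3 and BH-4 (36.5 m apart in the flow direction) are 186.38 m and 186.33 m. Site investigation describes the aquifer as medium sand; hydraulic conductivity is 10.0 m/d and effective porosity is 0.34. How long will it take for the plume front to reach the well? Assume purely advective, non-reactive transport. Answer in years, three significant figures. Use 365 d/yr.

6.60 years

Hydraulic gradient i = (186.38 − 186.33) / 36.5 = 0.05 / 36.5 = 0.001370
Specific discharge q = 10.0 × 0.001370 = 0.01370 m/d
v_s = q/n_e = 0.01370/0.34 = 0.04029 m/d
t = L / v = 97.0 / 0.04029 = 2408 d
   = 2408 / 365 = 6.60 yr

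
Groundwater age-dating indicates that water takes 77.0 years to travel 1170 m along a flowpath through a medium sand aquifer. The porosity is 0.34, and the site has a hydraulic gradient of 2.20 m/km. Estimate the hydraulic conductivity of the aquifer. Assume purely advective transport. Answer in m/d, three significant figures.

t = 77.0 years = 28110 d
v = L / t = 1170 / 28110 = 0.04163 m/d
K = v · n / i = 0.04163 × 0.34 / 0.0022 = 6.43 m/d

6.43 m/d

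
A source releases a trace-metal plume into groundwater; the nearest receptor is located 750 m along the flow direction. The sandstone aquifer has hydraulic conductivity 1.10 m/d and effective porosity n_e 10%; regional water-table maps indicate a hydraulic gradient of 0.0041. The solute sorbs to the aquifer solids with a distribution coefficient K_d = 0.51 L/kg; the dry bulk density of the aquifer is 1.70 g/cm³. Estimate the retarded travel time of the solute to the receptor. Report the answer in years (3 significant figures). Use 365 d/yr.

q = Ki = 1.10 × 0.0041 = 0.004510 m/d
v = Ki/n = 1.10·0.0041/0.10 = 0.04510 m/d
Retardation R = 1 + ρ_b·K_d/n = 1 + 1.70×0.51/0.10 = 9.670
Contaminant velocity v_c = v/R = 0.04510/9.670 = 0.004664 m/d
t = L/v_c = 750/0.004664 = 160800 d
   = 160800/365 = 441 yr

441 years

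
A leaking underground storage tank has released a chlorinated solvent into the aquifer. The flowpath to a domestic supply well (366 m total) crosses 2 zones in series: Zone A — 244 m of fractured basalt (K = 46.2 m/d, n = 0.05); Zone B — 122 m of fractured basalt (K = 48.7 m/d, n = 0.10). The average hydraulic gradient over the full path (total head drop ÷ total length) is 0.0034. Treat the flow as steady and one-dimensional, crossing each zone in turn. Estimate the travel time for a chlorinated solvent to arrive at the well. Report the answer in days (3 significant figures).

153 days

For zones in series the flux q is common to all zones; the equivalent conductivity is the harmonic (thickness-weighted) mean, K_eq = L_total / Σ(L_j/K_j).
Σ(L/K) = 244/46.2 + 122/48.7 = 5.281 + 2.505 = 7.787 d
K_eq = L_total / Σ(L/K) = 366 / 7.787 = 47.00 m/d
q = K_eq · i = 47.00 × 0.0034 = 0.1598 m/d (same in every zone)
Zone A: v = q/n = 0.1598/0.05 = 3.196 m/d → t_A = 244/3.196 = 76.34 d
Zone B: v = q/n = 0.1598/0.10 = 1.598 m/d → t_B = 122/1.598 = 76.34 d
Total t = 76.34 + 76.34 = 152.7 d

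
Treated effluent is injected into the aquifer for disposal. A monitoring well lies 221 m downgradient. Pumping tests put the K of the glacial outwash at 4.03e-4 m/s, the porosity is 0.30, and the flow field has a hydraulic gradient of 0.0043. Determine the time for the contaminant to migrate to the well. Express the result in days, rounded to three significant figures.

443 days

K = 4.03e-4 m/s × 86400 s/d = 34.82 m/d
q = Ki = 34.82 × 0.0043 = 0.1497 m/d
Seepage velocity v = q / n = 0.1497 / 0.30 = 0.4991 m/d
t = L / v = 221 / 0.4991 = 442.8 d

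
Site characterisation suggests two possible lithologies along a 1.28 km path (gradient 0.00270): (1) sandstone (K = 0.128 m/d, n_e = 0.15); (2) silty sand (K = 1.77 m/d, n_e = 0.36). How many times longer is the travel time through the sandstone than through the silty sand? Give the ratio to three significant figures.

Unit 1 (sandstone): v = 0.128×0.0027/0.15 = 0.002304 m/d, t = 1280/0.002304 = 555600 d
Unit 2 (silty sand): v = 1.77×0.0027/0.36 = 0.01328 m/d, t = 1280/0.01328 = 96420 d
t(sandstone) / t(silty sand) = 555600/96420 = 5.76

5.76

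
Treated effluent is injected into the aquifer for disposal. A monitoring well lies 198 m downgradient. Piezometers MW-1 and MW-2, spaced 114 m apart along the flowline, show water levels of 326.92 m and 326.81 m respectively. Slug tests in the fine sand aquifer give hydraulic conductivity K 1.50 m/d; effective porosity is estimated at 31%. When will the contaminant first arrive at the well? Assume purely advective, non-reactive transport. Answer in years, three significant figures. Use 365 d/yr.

116 years

Hydraulic gradient i = (326.92 − 326.81) / 114 = 0.11 / 114 = 9.649e-4
Specific discharge q = 1.50 × 9.649e-4 = 0.001447 m/d
Seepage velocity v = q / n = 0.001447 / 0.31 = 0.004669 m/d
t = L / v = 198 / 0.004669 = 42410 d
   = 42410 / 365 = 116 yr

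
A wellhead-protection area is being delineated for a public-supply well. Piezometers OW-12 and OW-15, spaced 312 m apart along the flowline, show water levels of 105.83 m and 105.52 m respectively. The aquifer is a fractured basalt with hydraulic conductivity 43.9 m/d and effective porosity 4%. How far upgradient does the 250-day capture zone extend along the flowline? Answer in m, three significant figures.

Hydraulic gradient i = (105.83 − 105.52) / 312 = 0.31 / 312 = 9.936e-4
Specific discharge q = 43.9 × 9.936e-4 = 0.04362 m/d
Seepage velocity v = q / n = 0.04362 / 0.04 = 1.090 m/d
L = v × T = 1.090 × 250 = 272.6 m

273 m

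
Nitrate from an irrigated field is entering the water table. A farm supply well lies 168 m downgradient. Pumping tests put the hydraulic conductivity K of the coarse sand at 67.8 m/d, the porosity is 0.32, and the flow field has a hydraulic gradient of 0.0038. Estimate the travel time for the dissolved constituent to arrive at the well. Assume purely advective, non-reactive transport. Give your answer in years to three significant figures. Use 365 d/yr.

q = Ki = 67.8 × 0.0038 = 0.2576 m/d
Seepage velocity v = q / n = 0.2576 / 0.32 = 0.8051 m/d
t = L / v = 168 / 0.8051 = 208.7 d
   = 208.7 / 365 = 0.572 yr

0.572 years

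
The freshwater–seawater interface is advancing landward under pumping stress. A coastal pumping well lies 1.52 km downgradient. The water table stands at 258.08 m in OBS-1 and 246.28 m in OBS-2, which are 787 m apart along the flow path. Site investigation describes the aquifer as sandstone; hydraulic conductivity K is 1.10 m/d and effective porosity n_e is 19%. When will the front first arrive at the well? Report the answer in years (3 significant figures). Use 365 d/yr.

Hydraulic gradient i = (258.08 − 246.28) / 787 = 11.80 / 787 = 0.01499
Darcy flux q = K·i = 1.10 × 0.01499 = 0.01649 m/d
v_s = q/n_e = 0.01649/0.19 = 0.08681 m/d
L = 1.52 km = 1520 m
t = L / v = 1520 / 0.08681 = 17510 d
   = 17510 / 365 = 48.0 yr

48.0 years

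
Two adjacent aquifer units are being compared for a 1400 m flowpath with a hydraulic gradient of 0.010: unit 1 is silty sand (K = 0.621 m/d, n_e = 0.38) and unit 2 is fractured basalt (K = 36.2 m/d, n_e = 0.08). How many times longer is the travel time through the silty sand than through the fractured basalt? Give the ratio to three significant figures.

Unit 1 (silty sand): v = 0.621×0.010/0.38 = 0.01634 m/d, t = 1400/0.01634 = 85670 d
Unit 2 (fractured basalt): v = 36.2×0.010/0.08 = 4.525 m/d, t = 1400/4.525 = 309.4 d
t(silty sand) / t(fractured basalt) = 85670/309.4 = 277

277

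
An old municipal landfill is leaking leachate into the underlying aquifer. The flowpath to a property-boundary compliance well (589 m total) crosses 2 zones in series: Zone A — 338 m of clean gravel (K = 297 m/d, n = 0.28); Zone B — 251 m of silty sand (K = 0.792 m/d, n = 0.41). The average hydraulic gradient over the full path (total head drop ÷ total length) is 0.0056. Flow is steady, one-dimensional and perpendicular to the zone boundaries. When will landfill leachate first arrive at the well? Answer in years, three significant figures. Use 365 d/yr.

52.2 years

Steady 1-D flow in series ⇒ the Darcy flux q is identical in every zone and the zone head losses add (resistances L/K in series).
Σ(L/K) = 338/297 + 251/0.792 = 1.138 + 316.9 = 318.1 d
K_eq = L_total / Σ(L/K) = 589 / 318.1 = 1.852 m/d
q = K_eq · i = 1.852 × 0.0056 = 0.01037 m/d (same in every zone)
Zone A: v = q/n = 0.01037/0.28 = 0.03704 m/d → t_A = 338/0.03704 = 9126 d
Zone B: v = q/n = 0.01037/0.41 = 0.02529 m/d → t_B = 251/0.02529 = 9923 d
Total t = 9126 + 9923 = 19050 d
   = 19050 / 365 = 52.2 yr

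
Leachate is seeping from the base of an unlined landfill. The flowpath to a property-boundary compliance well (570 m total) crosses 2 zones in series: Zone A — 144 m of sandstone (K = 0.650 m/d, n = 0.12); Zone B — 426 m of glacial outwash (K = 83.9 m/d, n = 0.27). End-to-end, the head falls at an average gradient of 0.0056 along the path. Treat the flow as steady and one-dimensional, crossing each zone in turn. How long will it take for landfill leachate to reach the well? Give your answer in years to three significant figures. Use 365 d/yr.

25.7 years

For zones in series the flux q is common to all zones; the equivalent conductivity is the harmonic (thickness-weighted) mean, K_eq = L_total / Σ(L_j/K_j).
Σ(L/K) = 144/0.650 + 426/83.9 = 221.5 + 5.077 = 226.6 d
K_eq = L_total / Σ(L/K) = 570 / 226.6 = 2.515 m/d
q = K_eq · i = 2.515 × 0.0056 = 0.01409 m/d (same in every zone)
Zone A: v = q/n = 0.01409/0.12 = 0.1174 m/d → t_A = 144/0.1174 = 1227 d
Zone B: v = q/n = 0.01409/0.27 = 0.05217 m/d → t_B = 426/0.05217 = 8166 d
Total t = 1227 + 8166 = 9393 d
   = 9393 / 365 = 25.7 yr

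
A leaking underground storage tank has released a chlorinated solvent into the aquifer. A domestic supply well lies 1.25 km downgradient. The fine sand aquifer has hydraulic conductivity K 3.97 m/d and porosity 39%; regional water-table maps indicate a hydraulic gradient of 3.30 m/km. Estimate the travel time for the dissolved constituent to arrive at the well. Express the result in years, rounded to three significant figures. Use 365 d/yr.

Specific discharge q = 3.97 × 0.0033 = 0.01310 m/d
v = Ki/n = 3.97·0.0033/0.39 = 0.03359 m/d
L = 1.25 km = 1250 m
t = L / v = 1250 / 0.03359 = 37210 d
   = 37210 / 365 = 102 yr

102 years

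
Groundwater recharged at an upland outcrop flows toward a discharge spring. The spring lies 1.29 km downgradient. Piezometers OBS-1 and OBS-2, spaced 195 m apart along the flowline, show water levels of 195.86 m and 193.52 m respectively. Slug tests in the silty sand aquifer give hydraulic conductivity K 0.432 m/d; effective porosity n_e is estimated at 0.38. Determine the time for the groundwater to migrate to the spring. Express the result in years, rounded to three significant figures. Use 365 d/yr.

Hydraulic gradient i = (195.86 − 193.52) / 195 = 2.34 / 195 = 0.01200
Specific discharge q = 0.432 × 0.01200 = 0.005184 m/d
v = Ki/n = 0.432·0.01200/0.38 = 0.01364 m/d
L = 1.29 km = 1290 m
t = L / v = 1290 / 0.01364 = 94560 d
   = 94560 / 365 = 259 yr

259 years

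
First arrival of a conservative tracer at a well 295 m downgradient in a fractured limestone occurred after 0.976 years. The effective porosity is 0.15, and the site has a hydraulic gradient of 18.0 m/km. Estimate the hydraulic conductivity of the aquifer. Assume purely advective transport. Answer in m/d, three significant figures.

6.90 m/d

t = 0.976 years = 356.2 d
v = L / t = 295 / 356.2 = 0.8281 m/d
K = v · n / i = 0.8281 × 0.15 / 0.018 = 6.90 m/d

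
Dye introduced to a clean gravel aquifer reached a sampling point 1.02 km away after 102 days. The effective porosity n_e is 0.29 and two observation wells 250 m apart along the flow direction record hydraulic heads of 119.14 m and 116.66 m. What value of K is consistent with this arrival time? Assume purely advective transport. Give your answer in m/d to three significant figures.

292 m/d

Hydraulic gradient i = (119.14 − 116.66) / 250 = 2.48 / 250 = 0.009920
L = 1.02 km = 1020 m
v = L / t = 1020 / 102 = 10.00 m/d
K = v · n / i = 10.00 × 0.29 / 0.009920 = 292 m/d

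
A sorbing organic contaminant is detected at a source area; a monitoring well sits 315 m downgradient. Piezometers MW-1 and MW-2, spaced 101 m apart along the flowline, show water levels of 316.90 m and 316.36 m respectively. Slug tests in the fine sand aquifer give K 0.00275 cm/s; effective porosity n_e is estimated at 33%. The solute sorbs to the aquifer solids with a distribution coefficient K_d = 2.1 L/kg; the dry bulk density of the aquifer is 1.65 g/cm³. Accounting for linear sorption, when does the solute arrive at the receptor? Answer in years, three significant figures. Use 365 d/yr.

Hydraulic gradient i = (316.90 − 316.36) / 101 = 0.54 / 101 = 0.005347
K = 0.00275 cm/s × 864 = 2.376 m/d
Specific discharge q = 2.376 × 0.005347 = 0.01270 m/d
v_s = q/n_e = 0.01270/0.33 = 0.03850 m/d
Retardation R = 1 + ρ_b·K_d/n = 1 + 1.65×2.1/0.33 = 11.50
Contaminant velocity v_c = v/R = 0.03850/11.50 = 0.003347 m/d
t = L/v_c = 315/0.003347 = 94100 d
   = 94100/365 = 258 yr

258 years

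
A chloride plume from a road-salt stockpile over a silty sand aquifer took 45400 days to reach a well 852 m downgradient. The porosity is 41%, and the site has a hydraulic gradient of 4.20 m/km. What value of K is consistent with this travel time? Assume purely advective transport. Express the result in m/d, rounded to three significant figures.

1.83 m/d

v = L / t = 852 / 45400 = 0.01877 m/d
K = v · n / i = 0.01877 × 0.41 / 0.0042 = 1.83 m/d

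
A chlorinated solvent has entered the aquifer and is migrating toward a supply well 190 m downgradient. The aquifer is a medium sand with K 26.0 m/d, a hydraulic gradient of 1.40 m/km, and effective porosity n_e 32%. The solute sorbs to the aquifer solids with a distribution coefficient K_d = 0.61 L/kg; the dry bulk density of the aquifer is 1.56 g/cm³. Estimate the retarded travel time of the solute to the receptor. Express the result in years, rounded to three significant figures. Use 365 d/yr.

Darcy flux q = K·i = 26.0 × 0.0014 = 0.03640 m/d
v = Ki/n = 26.0·0.0014/0.32 = 0.1138 m/d
Retardation R = 1 + ρ_b·K_d/n = 1 + 1.56×0.61/0.32 = 3.974
Contaminant velocity v_c = v/R = 0.1138/3.974 = 0.02863 m/d
t = L/v_c = 190/0.02863 = 6637 d
   = 6637/365 = 18.2 yr

18.2 years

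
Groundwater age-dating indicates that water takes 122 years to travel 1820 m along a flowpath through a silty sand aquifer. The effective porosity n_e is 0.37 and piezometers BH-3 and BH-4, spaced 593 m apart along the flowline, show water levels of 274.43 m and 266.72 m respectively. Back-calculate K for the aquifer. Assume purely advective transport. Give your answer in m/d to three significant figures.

Hydraulic gradient i = (274.43 − 266.72) / 593 = 7.71 / 593 = 0.01300
t = 122 years = 44530 d
v = L / t = 1820 / 44530 = 0.04087 m/d
K = v · n / i = 0.04087 × 0.37 / 0.01300 = 1.16 m/d

1.16 m/d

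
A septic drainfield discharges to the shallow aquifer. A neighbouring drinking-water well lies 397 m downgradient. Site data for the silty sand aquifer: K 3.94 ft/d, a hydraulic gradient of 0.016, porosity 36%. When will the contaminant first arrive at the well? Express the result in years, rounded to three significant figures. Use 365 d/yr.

K = 3.94 ft/d × 0.3048 = 1.201 m/d
Specific discharge q = 1.201 × 0.016 = 0.01921 m/d
Average linear velocity = 0.01921 / 0.36 = 0.05337 m/d
t = L / v = 397 / 0.05337 = 7438 d
   = 7438 / 365 = 20.4 yr

20.4 years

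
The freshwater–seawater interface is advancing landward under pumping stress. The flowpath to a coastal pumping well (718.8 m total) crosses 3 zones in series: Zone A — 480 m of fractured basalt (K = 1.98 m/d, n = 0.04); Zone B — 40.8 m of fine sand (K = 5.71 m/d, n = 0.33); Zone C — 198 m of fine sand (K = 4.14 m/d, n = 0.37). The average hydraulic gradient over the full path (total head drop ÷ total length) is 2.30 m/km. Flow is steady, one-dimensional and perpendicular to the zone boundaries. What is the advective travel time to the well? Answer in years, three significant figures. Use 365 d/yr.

Continuity: the same q passes through each zone, so ΔH = q·Σ(L_j/K_j) — the zones act as resistances in series.
Σ(L/K) = 480/1.98 + 40.8/5.71 + 198/4.14 = 242.4 + 7.145 + 47.83 = 297.4 d
K_eq = L_total / Σ(L/K) = 718.8 / 297.4 = 2.417 m/d
q = K_eq · i = 2.417 × 0.0023 = 0.005559 m/d (same in every zone)
Zone A: v = q/n = 0.005559/0.04 = 0.1390 m/d → t_A = 480/0.1390 = 3454 d
Zone B: v = q/n = 0.005559/0.33 = 0.01685 m/d → t_B = 40.8/0.01685 = 2422 d
Zone C: v = q/n = 0.005559/0.37 = 0.01502 m/d → t_C = 198/0.01502 = 13180 d
Total t = 3454 + 2422 + 13180 = 19050 d
   = 19050 / 365 = 52.2 yr

52.2 years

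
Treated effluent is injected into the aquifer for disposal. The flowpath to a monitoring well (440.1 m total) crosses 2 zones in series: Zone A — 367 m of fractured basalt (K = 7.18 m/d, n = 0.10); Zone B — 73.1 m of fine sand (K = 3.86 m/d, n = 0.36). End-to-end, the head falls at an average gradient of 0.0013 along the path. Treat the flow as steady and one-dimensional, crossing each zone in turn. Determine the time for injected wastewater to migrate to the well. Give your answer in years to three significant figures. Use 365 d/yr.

For zones in series the flux q is common to all zones; the equivalent conductivity is the harmonic (thickness-weighted) mean, K_eq = L_total / Σ(L_j/K_j).
Σ(L/K) = 367/7.18 + 73.1/3.86 = 51.11 + 18.94 = 70.05 d
K_eq = L_total / Σ(L/K) = 440.1 / 70.05 = 6.282 m/d
q = K_eq · i = 6.282 × 0.0013 = 0.008167 m/d (same in every zone)
Zone A: v = q/n = 0.008167/0.10 = 0.08167 m/d → t_A = 367/0.08167 = 4494 d
Zone B: v = q/n = 0.008167/0.36 = 0.02269 m/d → t_B = 73.1/0.02269 = 3222 d
Total t = 4494 + 3222 = 7716 d
   = 7716 / 365 = 21.1 yr

21.1 years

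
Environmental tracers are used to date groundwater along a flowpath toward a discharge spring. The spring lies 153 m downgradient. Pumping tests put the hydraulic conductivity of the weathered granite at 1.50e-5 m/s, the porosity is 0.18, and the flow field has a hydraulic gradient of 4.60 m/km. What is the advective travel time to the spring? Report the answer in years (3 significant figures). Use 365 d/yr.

K = 1.50e-5 m/s × 86400 s/d = 1.296 m/d
Darcy flux q = K·i = 1.296 × 0.0046 = 0.005962 m/d
Seepage velocity v = q / n = 0.005962 / 0.18 = 0.03312 m/d
t = L / v = 153 / 0.03312 = 4620 d
   = 4620 / 365 = 12.7 yr

12.7 years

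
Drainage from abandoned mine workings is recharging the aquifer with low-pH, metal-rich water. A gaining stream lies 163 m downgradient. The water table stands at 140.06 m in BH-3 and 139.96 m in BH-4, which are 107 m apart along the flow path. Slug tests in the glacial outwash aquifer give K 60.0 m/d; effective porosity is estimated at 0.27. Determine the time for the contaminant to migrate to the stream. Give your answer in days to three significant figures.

Hydraulic gradient i = (140.06 − 139.96) / 107 = 0.10 / 107 = 9.346e-4
q = Ki = 60.0 × 9.346e-4 = 0.05607 m/d
Average linear velocity = 0.05607 / 0.27 = 0.2077 m/d
t = L / v = 163 / 0.2077 = 784.8 d

785 days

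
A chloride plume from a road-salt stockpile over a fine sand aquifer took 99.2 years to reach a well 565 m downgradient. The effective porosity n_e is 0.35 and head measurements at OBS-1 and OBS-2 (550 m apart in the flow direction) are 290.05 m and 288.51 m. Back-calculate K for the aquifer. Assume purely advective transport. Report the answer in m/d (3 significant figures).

1.95 m/d

Hydraulic gradient i = (290.05 − 288.51) / 550 = 1.54 / 550 = 0.002800
t = 99.2 years = 36210 d
v = L / t = 565 / 36210 = 0.01560 m/d
K = v · n / i = 0.01560 × 0.35 / 0.002800 = 1.95 m/d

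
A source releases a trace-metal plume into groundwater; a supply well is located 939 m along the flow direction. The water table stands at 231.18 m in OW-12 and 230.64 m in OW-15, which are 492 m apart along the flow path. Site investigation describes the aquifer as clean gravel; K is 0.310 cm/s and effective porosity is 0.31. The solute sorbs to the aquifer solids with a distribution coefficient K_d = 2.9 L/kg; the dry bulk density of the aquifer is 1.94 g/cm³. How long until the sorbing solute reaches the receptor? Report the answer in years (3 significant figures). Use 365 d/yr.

51.9 years

Hydraulic gradient i = (231.18 − 230.64) / 492 = 0.54 / 492 = 0.001098
K = 0.310 cm/s × 864 = 267.8 m/d
Darcy flux q = K·i = 267.8 × 0.001098 = 0.2940 m/d
Seepage velocity v = q / n = 0.2940 / 0.31 = 0.9483 m/d
Retardation R = 1 + ρ_b·K_d/n = 1 + 1.94×2.9/0.31 = 19.15
Contaminant velocity v_c = v/R = 0.9483/19.15 = 0.04952 m/d
t = L/v_c = 939/0.04952 = 18960 d
   = 18960/365 = 51.9 yr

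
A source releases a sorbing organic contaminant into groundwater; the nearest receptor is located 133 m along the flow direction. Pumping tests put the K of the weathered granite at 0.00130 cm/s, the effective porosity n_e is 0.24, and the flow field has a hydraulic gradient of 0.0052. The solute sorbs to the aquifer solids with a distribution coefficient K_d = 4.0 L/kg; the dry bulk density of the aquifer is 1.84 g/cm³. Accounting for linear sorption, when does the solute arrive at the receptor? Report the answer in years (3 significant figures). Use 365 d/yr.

K = 0.00130 cm/s × 864 = 1.123 m/d
q = Ki = 1.123 × 0.0052 = 0.005841 m/d
Average linear velocity = 0.005841 / 0.24 = 0.02434 m/d
Retardation R = 1 + ρ_b·K_d/n = 1 + 1.84×4.0/0.24 = 31.67
Contaminant velocity v_c = v/R = 0.02434/31.67 = 7.685e-4 m/d
t = L/v_c = 133/7.685e-4 = 173100 d
   = 173100/365 = 474 yr

474 years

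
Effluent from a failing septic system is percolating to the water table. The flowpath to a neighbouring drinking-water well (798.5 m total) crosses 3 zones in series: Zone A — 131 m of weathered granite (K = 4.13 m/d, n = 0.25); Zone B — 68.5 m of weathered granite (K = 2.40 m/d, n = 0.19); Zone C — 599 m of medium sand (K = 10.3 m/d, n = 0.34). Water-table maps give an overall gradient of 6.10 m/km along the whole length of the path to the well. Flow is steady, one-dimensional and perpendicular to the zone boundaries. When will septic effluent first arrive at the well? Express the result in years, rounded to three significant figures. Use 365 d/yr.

16.6 years

Steady 1-D flow in series ⇒ the Darcy flux q is identical in every zone and the zone head losses add (resistances L/K in series).
Σ(L/K) = 131/4.13 + 68.5/2.40 + 599/10.3 = 31.72 + 28.54 + 58.16 = 118.4 d
K_eq = L_total / Σ(L/K) = 798.5 / 118.4 = 6.743 m/d
q = K_eq · i = 6.743 × 0.0061 = 0.04113 m/d (same in every zone)
Zone A: v = q/n = 0.04113/0.25 = 0.1645 m/d → t_A = 131/0.1645 = 796.2 d
Zone B: v = q/n = 0.04113/0.19 = 0.2165 m/d → t_B = 68.5/0.2165 = 316.4 d
Zone C: v = q/n = 0.04113/0.34 = 0.1210 m/d → t_C = 599/0.1210 = 4951 d
Total t = 796.2 + 316.4 + 4951 = 6064 d
   = 6064 / 365 = 16.6 yr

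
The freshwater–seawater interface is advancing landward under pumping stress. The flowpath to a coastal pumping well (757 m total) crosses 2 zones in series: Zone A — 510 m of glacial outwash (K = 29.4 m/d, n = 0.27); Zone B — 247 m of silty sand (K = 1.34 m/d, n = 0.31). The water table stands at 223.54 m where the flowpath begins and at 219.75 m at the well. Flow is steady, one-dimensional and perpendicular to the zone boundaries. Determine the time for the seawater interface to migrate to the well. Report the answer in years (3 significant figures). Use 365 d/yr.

Total head drop ΔH = 223.54 − 219.75 = 3.79 m
Steady 1-D flow in series ⇒ the Darcy flux q is identical in every zone and the zone head losses add (resistances L/K in series).
Σ(L/K) = 510/29.4 + 247/1.34 = 17.35 + 184.3 = 201.7 d
q = ΔH / Σ(L/K) = 3.79 / 201.7 = 0.01879 m/d (same in every zone)
Zone A: v = q/n = 0.01879/0.27 = 0.06960 m/d → t_A = 510/0.06960 = 7327 d
Zone B: v = q/n = 0.01879/0.31 = 0.06062 m/d → t_B = 247/0.06062 = 4074 d
Total t = 7327 + 4074 = 11400 d
   = 11400 / 365 = 31.2 yr

31.2 years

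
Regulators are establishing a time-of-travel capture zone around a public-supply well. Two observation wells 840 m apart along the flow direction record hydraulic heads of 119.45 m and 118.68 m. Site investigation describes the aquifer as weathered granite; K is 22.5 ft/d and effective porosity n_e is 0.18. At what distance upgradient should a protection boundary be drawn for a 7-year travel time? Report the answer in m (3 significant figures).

89.2 m

Hydraulic gradient i = (119.45 − 118.68) / 840 = 0.77 / 840 = 9.167e-4
K = 22.5 ft/d × 0.3048 = 6.858 m/d
Darcy flux q = K·i = 6.858 × 9.167e-4 = 0.006287 m/d
Seepage velocity v = q / n = 0.006287 / 0.18 = 0.03493 m/d
T = 7 yr × 365 = 2555 d
L = v × T = 0.03493 × 2555 = 89.23 m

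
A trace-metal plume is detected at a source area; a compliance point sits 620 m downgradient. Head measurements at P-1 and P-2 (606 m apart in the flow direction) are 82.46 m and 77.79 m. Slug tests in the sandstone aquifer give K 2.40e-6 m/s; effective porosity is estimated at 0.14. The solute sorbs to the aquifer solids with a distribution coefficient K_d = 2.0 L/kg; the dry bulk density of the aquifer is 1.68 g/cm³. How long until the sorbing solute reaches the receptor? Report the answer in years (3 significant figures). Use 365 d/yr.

3720 years

Hydraulic gradient i = (82.46 − 77.79) / 606 = 4.67 / 606 = 0.007706
K = 2.40e-6 m/s × 86400 s/d = 0.2074 m/d
q = Ki = 0.2074 × 0.007706 = 0.001598 m/d
Seepage velocity v = q / n = 0.001598 / 0.14 = 0.01141 m/d
Retardation R = 1 + ρ_b·K_d/n = 1 + 1.68×2.0/0.14 = 25.00
Contaminant velocity v_c = v/R = 0.01141/25.00 = 4.566e-4 m/d
t = L/v_c = 620/4.566e-4 = 1.358e6 d
   = 1.358e6/365 = 3720 yr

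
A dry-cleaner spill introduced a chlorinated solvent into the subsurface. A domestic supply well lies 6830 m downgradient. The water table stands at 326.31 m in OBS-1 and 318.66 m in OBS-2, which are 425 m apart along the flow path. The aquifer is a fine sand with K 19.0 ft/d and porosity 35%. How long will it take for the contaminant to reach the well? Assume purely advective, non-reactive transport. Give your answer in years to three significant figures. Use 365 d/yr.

62.8 years

Hydraulic gradient i = (326.31 − 318.66) / 425 = 7.65 / 425 = 0.01800
K = 19.0 ft/d × 0.3048 = 5.791 m/d
q = Ki = 5.791 × 0.01800 = 0.1042 m/d
Seepage velocity v = q / n = 0.1042 / 0.35 = 0.2978 m/d
t = L / v = 6830 / 0.2978 = 22930 d
   = 22930 / 365 = 62.8 yr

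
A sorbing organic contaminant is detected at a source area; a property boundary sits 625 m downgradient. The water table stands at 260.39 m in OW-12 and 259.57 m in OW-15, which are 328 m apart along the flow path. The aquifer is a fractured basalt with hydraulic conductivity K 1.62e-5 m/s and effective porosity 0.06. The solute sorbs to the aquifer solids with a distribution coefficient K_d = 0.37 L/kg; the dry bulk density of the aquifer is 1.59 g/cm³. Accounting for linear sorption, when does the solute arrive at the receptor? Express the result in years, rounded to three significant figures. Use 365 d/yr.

317 years

Hydraulic gradient i = (260.39 − 259.57) / 328 = 0.82 / 328 = 0.002500
K = 1.62e-5 m/s × 86400 s/d = 1.400 m/d
Darcy flux q = K·i = 1.400 × 0.002500 = 0.003499 m/d
v_s = q/n_e = 0.003499/0.06 = 0.05832 m/d
Retardation R = 1 + ρ_b·K_d/n = 1 + 1.59×0.37/0.06 = 10.81
Contaminant velocity v_c = v/R = 0.05832/10.81 = 0.005398 m/d
t = L/v_c = 625/0.005398 = 115800 d
   = 115800/365 = 317 yr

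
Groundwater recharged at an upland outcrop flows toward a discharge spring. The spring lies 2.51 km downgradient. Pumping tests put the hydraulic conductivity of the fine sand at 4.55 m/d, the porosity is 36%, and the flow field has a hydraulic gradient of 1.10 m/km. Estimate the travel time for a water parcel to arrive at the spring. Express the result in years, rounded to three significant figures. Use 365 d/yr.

q = Ki = 4.55 × 0.0011 = 0.005005 m/d
Seepage velocity v = q / n = 0.005005 / 0.36 = 0.01390 m/d
L = 2.51 km = 2510 m
t = L / v = 2510 / 0.01390 = 180500 d
   = 180500 / 365 = 495 yr

495 years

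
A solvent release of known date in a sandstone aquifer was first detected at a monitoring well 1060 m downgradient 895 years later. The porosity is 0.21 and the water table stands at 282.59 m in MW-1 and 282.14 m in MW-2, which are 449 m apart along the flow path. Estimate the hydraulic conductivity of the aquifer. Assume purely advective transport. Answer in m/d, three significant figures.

Hydraulic gradient i = (282.59 − 282.14) / 449 = 0.45 / 449 = 0.001002
t = 895 years = 326700 d
v = L / t = 1060 / 326700 = 0.003245 m/d
K = v · n / i = 0.003245 × 0.21 / 0.001002 = 0.680 m/d

0.680 m/d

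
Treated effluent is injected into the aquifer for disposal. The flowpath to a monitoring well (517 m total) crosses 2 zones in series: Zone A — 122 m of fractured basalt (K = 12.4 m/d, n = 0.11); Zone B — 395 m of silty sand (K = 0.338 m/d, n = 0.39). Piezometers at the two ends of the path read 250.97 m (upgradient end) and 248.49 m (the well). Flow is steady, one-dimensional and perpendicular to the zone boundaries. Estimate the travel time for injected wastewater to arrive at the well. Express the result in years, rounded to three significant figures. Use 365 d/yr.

218 years

Total head drop ΔH = 250.97 − 248.49 = 2.48 m
Steady 1-D flow in series ⇒ the Darcy flux q is identical in every zone and the zone head losses add (resistances L/K in series).
Σ(L/K) = 122/12.4 + 395/0.338 = 9.839 + 1169 = 1178 d
q = ΔH / Σ(L/K) = 2.48 / 1178 = 0.002104 m/d (same in every zone)
Zone A: v = q/n = 0.002104/0.11 = 0.01913 m/d → t_A = 122/0.01913 = 6377 d
Zone B: v = q/n = 0.002104/0.39 = 0.005396 m/d → t_B = 395/0.005396 = 73200 d
Total t = 6377 + 73200 = 79580 d
   = 79580 / 365 = 218 yr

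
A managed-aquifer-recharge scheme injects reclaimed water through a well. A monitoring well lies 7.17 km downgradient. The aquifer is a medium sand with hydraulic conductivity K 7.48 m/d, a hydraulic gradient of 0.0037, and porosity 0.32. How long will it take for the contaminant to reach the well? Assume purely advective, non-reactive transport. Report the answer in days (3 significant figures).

82900 days

q = Ki = 7.48 × 0.0037 = 0.02768 m/d
v = Ki/n = 7.48·0.0037/0.32 = 0.08649 m/d
L = 7.17 km = 7170 m
t = L / v = 7170 / 0.08649 = 82900 d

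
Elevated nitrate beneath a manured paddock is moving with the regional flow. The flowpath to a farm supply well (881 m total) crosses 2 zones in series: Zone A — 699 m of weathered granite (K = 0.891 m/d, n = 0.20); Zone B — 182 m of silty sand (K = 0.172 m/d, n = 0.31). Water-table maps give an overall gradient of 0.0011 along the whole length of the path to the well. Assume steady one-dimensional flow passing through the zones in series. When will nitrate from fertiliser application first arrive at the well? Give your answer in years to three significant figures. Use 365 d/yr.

Steady 1-D flow in series ⇒ the Darcy flux q is identical in every zone and the zone head losses add (resistances L/K in series).
Σ(L/K) = 699/0.891 + 182/0.172 = 784.5 + 1058 = 1843 d
K_eq = L_total / Σ(L/K) = 881 / 1843 = 0.4781 m/d
q = K_eq · i = 0.4781 × 0.0011 = 5.259e-4 m/d (same in every zone)
Zone A: v = q/n = 5.259e-4/0.20 = 0.002630 m/d → t_A = 699/0.002630 = 265800 d
Zone B: v = q/n = 5.259e-4/0.31 = 0.001697 m/d → t_B = 182/0.001697 = 107300 d
Total t = 265800 + 107300 = 373100 d
   = 373100 / 365 = 1020 yr

1020 years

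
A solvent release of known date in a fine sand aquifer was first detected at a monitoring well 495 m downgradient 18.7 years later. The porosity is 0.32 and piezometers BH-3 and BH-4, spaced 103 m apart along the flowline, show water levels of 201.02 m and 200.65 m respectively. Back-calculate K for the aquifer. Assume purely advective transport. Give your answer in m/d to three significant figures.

Hydraulic gradient i = (201.02 − 200.65) / 103 = 0.37 / 103 = 0.003592
t = 18.7 years = 6826 d
v = L / t = 495 / 6826 = 0.07252 m/d
K = v · n / i = 0.07252 × 0.32 / 0.003592 = 6.46 m/d

6.46 m/d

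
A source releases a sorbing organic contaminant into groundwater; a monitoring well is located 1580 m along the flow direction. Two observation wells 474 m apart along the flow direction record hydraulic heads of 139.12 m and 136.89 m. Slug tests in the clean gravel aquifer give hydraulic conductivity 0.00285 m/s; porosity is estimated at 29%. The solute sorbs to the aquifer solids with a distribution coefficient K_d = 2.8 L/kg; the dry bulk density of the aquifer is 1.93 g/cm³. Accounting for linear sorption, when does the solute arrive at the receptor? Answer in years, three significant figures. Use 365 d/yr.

21.3 years

Hydraulic gradient i = (139.12 − 136.89) / 474 = 2.23 / 474 = 0.004705
K = 0.00285 m/s × 86400 s/d = 246.2 m/d
Darcy flux q = K·i = 246.2 × 0.004705 = 1.158 m/d
Average linear velocity = 1.158 / 0.29 = 3.995 m/d
Retardation R = 1 + ρ_b·K_d/n = 1 + 1.93×2.8/0.29 = 19.63
Contaminant velocity v_c = v/R = 3.995/19.63 = 0.2035 m/d
t = L/v_c = 1580/0.2035 = 7766 d
   = 7766/365 = 21.3 yr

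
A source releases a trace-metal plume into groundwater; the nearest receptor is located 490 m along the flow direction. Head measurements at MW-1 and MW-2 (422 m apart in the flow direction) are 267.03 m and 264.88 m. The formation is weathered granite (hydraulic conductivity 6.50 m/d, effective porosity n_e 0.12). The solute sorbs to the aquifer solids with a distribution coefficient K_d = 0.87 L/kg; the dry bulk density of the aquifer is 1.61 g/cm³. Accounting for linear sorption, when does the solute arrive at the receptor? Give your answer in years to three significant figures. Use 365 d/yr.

Hydraulic gradient i = (267.03 − 264.88) / 422 = 2.15 / 422 = 0.005095
q = Ki = 6.50 × 0.005095 = 0.03312 m/d
Seepage velocity v = q / n = 0.03312 / 0.12 = 0.2760 m/d
Retardation R = 1 + ρ_b·K_d/n = 1 + 1.61×0.87/0.12 = 12.67
Contaminant velocity v_c = v/R = 0.2760/12.67 = 0.02178 m/d
t = L/v_c = 490/0.02178 = 22500 d
   = 22500/365 = 61.6 yr

61.6 years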